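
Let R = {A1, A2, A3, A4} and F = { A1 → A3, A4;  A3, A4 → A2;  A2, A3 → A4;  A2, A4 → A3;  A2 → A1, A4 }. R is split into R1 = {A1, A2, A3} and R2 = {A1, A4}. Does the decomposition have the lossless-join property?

Common attributes: R1 ∩ R2 = {A1}.
Closure of {A1}: A1 → A3, A4 applies, adding A3, A4; A3, A4 → A2 applies, adding A2. So (A1)⁺ = {A1, A2, A3, A4}.
This closure contains every attribute of R1, so R1 ∩ R2 → R1. The join is lossless.

Yes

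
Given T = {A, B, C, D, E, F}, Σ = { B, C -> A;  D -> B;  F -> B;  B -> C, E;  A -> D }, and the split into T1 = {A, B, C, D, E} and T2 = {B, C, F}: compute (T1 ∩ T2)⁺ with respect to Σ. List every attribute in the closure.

A, B, C, D, E

T1 ∩ T2 = {B, C}.
B, C → A applies, adding A
B → C, E applies, adding E
A → D applies, adding D
Closure: {A, B, C, D, E}.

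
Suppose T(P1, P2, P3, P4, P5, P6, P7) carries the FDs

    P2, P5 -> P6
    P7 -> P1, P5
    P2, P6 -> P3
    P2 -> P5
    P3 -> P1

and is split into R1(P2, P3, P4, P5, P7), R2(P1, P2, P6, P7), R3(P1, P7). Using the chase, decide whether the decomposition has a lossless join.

Yes

Chase test. Columns are P1, P2, P3, P4, P5, P6, P7; row i has aⱼ where attribute j ∈ Ri, else bᵢⱼ.
Initial tableau (one row per fragment):
  row 1: b11 a2 a3 a4 a5 b16 a7
  row 2: a1 a2 b23 b24 b25 a6 a7
  row 3: a1 b32 b33 b34 b35 b36 a7
Rows 1 and 2 agree on P7; apply P7→P1, P5 and equate their P1, P5 entries.
Rows 1 and 3 agree on P7; apply P7→P1, P5 and equate their P1, P5 entries.
Rows 1 and 2 agree on P2, P5; apply P2, P5→P6 and equate their P6 entries.
Rows 1 and 2 agree on P2, P6; apply P2, P6→P3 and equate their P3 entries.
Row 1 is now all distinguished symbols — the join is lossless.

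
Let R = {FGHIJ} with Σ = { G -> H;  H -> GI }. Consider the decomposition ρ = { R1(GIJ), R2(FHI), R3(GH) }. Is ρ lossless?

Chase test. Columns are FGHIJ; row i has aⱼ where attribute j ∈ Ri, else bᵢⱼ.
Initial tableau (one row per fragment):
  row 1: b11 a2 b13 a4 a5
  row 2: a1 b22 a3 a4 b25
  row 3: b31 a2 a3 b34 b35
Rows 1 and 3 agree on G; apply G→H and equate their H entries.
Rows 1 and 2 agree on H; apply H→GI and equate their GI entries.
Rows 1 and 3 agree on H; apply H→GI and equate their GI entries.
No row becomes fully distinguished — the join is lossy.

No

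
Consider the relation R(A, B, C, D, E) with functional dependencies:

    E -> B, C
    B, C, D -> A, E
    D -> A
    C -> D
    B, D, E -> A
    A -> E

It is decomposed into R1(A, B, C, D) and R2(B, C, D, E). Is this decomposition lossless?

Yes

Common attributes: R1 ∩ R2 = {B, C, D}.
Closure of {B, C, D}: B, C, D → A, E applies, adding A, E. So (B, C, D)⁺ = {A, B, C, D, E}.
This closure contains every attribute of R1, so R1 ∩ R2 → R1. The join is lossless.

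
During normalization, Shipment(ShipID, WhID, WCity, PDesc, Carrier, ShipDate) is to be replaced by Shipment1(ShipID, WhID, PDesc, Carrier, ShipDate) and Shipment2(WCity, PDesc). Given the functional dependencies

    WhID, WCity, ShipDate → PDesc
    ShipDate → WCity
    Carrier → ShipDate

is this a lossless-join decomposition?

Common attributes: Shipment1 ∩ Shipment2 = {PDesc}.
No dependency enlarges {PDesc}, so (PDesc)⁺ = {PDesc}.
The closure contains neither all of Shipment1 = {ShipID, WhID, PDesc, Carrier, ShipDate} nor all of Shipment2 = {WCity, PDesc}, so the common attributes are not a superkey of either fragment. The join is lossy.

No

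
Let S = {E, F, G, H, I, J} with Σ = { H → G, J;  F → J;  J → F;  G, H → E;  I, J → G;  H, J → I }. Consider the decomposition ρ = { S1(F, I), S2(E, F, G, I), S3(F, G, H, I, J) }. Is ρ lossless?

No

Chase test. Columns are E, F, G, H, I, J; row i has aⱼ where attribute j ∈ Si, else bᵢⱼ.
Initial tableau (one row per fragment):
  row 1: b11 a2 b13 b14 a5 b16
  row 2: a1 a2 a3 b24 a5 b26
  row 3: b31 a2 a3 a4 a5 a6
Rows 1 and 2 agree on F; apply F→J and equate their J entries.
Rows 1 and 3 agree on F; apply F→J and equate their J entries.
Rows 1 and 2 agree on I, J; apply I, J→G and equate their G entries.
No row becomes fully distinguished — the join is lossy.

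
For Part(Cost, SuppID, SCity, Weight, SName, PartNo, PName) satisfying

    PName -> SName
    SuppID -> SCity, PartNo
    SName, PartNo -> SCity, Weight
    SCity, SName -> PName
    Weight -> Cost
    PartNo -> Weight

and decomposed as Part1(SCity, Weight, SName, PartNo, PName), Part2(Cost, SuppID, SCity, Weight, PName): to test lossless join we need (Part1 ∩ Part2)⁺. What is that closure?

Cost, SCity, Weight, SName, PName

Part1 ∩ Part2 = {SCity, Weight, PName}.
PName → SName applies, adding SName
Weight → Cost applies, adding Cost
Closure: {Cost, SCity, Weight, SName, PName}.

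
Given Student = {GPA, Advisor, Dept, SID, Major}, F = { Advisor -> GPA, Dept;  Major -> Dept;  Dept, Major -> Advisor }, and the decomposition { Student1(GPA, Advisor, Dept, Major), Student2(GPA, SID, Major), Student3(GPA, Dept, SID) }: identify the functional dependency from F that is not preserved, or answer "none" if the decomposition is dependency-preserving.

Advisor → GPA, Dept lies within Student1.
Major → Dept lies within Student1.
Dept, Major → Advisor lies within Student1.
Every dependency is enforceable on the fragments, so the decomposition is dependency-preserving.

none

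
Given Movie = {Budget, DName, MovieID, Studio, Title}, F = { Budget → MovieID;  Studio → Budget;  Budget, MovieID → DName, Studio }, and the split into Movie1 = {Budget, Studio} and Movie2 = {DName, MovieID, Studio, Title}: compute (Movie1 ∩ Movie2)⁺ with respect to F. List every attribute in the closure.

Movie1 ∩ Movie2 = {Studio}.
Studio → Budget applies, adding Budget
Budget → MovieID applies, adding MovieID
Budget, MovieID → DName, Studio applies, adding DName
Closure: {Budget, DName, MovieID, Studio}.

Budget, DName, MovieID, Studio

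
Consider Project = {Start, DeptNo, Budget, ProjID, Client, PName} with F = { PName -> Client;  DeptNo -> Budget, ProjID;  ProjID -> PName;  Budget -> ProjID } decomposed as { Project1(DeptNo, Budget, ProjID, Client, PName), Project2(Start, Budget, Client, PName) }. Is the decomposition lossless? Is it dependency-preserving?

Lossless test: (Budget, Client, PName)⁺ = {Budget, ProjID, Client, PName}, which is a superkey of neither fragment — lossy.
Dependency preservation: every FD's attributes lie within a single fragment, so each can be enforced locally — preserved.

lossy but dependency-preserving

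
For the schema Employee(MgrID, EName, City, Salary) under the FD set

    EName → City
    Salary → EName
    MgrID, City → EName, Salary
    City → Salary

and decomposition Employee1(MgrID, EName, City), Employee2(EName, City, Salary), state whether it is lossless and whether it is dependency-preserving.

lossless and dependency-preserving

Lossless test: (EName, City)⁺ = {EName, City, Salary}, which contains all of one fragment — lossless.
Dependency preservation: MgrID, City → EName, Salary is not contained in any single fragment, but the restricted closure of its left-hand side across the fragments still reaches the right-hand side; the remaining FDs each lie inside some fragment. All dependencies are preserved.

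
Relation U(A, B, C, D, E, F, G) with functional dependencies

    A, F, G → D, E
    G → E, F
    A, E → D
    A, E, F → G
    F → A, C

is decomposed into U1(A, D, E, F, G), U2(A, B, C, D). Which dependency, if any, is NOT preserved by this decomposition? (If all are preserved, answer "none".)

F → A, C

Check F → A, C: no single fragment contains all of {A, C, F}, and the restricted closure of {F} across the fragments never reaches {A, C}.
A, F, G → D, E is preserved.
G → E, F is preserved.
A, E → D is preserved.
A, E, F → G is preserved.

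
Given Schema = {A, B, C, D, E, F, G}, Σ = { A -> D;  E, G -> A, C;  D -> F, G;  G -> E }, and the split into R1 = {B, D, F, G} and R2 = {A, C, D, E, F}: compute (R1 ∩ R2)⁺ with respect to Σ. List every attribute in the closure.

R1 ∩ R2 = {D, F}.
D → F, G applies, adding G
G → E applies, adding E
E, G → A, C applies, adding A, C
Closure: {A, C, D, E, F, G}.

A, C, D, E, F, G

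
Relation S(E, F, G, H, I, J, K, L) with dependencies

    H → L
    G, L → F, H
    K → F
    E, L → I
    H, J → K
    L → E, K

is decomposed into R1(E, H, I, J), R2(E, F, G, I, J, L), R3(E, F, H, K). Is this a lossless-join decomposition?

No

Chase test. Columns are E, F, G, H, I, J, K, L; row i has aⱼ where attribute j ∈ Ri, else bᵢⱼ.
Initial tableau (one row per fragment):
  row 1: a1 b12 b13 a4 a5 a6 b17 b18
  row 2: a1 a2 a3 b24 a5 a6 b27 a8
  row 3: a1 a2 b33 a4 b35 b36 a7 b38
Rows 1 and 3 agree on H; apply H→L and equate their L entries.
Rows 1 and 3 agree on E, L; apply E, L→I and equate their I entries.
Rows 1 and 3 agree on L; apply L→E, K and equate their E, K entries.
Rows 1 and 3 agree on K; apply K→F and equate their F entries.
No row becomes fully distinguished — the join is lossy.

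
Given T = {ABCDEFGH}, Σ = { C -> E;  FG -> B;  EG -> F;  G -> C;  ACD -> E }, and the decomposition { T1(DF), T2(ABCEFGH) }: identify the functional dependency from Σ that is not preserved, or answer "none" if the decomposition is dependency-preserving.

C → E lies within T2.
FG → B lies within T2.
EG → F lies within T2.
G → C lies within T2.
ACD → E: restricted closure across fragments reaches E.
Every dependency is enforceable on the fragments, so the decomposition is dependency-preserving.

none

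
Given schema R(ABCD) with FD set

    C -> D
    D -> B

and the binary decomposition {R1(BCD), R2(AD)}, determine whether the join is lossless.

No

Common attributes: R1 ∩ R2 = {D}.
Closure of {D}: D → B applies, adding B. So (D)⁺ = {BD}.
The closure contains neither all of R1 = {BCD} nor all of R2 = {AD}, so the common attributes are not a superkey of either fragment. The join is lossy.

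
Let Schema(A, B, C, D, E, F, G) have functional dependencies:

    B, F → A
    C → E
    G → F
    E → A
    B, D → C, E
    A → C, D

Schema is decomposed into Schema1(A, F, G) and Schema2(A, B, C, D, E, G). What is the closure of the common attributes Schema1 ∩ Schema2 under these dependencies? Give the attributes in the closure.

Schema1 ∩ Schema2 = {A, G}.
G → F applies, adding F
A → C, D applies, adding C, D
C → E applies, adding E
Closure: {A, C, D, E, F, G}.

A, C, D, E, F, G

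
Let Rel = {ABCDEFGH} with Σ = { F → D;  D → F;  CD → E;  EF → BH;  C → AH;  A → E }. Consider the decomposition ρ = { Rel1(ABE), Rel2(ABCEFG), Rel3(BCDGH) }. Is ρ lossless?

No

Chase test. Columns are ABCDEFGH; row i has aⱼ where attribute j ∈ Reli, else bᵢⱼ.
Initial tableau (one row per fragment):
  row 1: a1 a2 b13 b14 a5 b16 b17 b18
  row 2: a1 a2 a3 b24 a5 a6 a7 b28
  row 3: b31 a2 a3 a4 b35 b36 a7 a8
Rows 2 and 3 agree on C; apply C→AH and equate their AH entries.
Rows 1 and 3 agree on A; apply A→E and equate their E entries.
No row becomes fully distinguished — the join is lossy.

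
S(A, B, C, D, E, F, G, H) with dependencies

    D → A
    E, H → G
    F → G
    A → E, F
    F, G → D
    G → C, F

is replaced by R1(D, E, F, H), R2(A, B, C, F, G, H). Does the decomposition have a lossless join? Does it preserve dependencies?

Lossless test: (F, H)⁺ = {A, C, D, E, F, G, H}, which contains all of one fragment — lossless.
Dependency preservation: D → A; E, H → G; A → E, F; F, G → D are not contained in any single fragment, but the restricted closure of each left-hand side across the fragments still reaches the right-hand side; the remaining FDs each lie inside some fragment. All dependencies are preserved.

lossless and dependency-preserving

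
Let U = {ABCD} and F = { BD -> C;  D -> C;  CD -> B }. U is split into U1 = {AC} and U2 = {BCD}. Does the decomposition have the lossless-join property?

No

Common attributes: U1 ∩ U2 = {C}.
No dependency enlarges {C}, so (C)⁺ = {C}.
The closure contains neither all of U1 = {AC} nor all of U2 = {BCD}, so the common attributes are not a superkey of either fragment. The join is lossy.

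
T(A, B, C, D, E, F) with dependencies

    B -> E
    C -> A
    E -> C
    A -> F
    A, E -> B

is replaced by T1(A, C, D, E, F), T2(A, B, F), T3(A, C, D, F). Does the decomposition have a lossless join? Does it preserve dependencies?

Lossless test (chase): applying each FD to every pair of rows produces no changes in the tableau, so no row becomes fully distinguished — the join is lossy.
Dependency preservation: the restricted closure of {B} across the fragments never reaches {E}, so B → E cannot be enforced without a join — not preserved.

lossy and not dependency-preserving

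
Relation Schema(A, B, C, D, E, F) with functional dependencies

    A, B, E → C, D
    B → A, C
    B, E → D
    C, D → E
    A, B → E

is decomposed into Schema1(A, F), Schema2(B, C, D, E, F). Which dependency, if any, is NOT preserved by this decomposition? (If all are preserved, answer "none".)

B → A, C

Check B → A, C: no single fragment contains all of {A, B, C}, and the restricted closure of {B} across the fragments never reaches {A, C}.
A, B, E → C, D is preserved.
B, E → D is preserved.
C, D → E is preserved.
A, B → E is preserved.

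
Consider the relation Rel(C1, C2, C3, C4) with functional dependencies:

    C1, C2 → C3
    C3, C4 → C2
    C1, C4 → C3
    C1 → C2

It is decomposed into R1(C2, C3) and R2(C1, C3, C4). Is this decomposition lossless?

Common attributes: R1 ∩ R2 = {C3}.
No dependency enlarges {C3}, so (C3)⁺ = {C3}.
The closure contains neither all of R1 = {C2, C3} nor all of R2 = {C1, C3, C4}, so the common attributes are not a superkey of either fragment. The join is lossy.

No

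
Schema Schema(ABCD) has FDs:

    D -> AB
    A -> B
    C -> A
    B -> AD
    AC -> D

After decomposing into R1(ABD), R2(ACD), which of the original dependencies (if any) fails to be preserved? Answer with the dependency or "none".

none

D → AB lies within R1.
A → B lies within R1.
C → A lies within R2.
B → AD lies within R1.
AC → D lies within R2.
Every dependency is enforceable on the fragments, so the decomposition is dependency-preserving.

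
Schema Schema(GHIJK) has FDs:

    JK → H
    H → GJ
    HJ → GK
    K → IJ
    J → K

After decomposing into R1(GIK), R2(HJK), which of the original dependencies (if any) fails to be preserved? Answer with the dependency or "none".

JK → H lies within R2.
H → GJ: restricted closure across fragments reaches GJ.
HJ → GK: restricted closure across fragments reaches GK.
K → IJ: restricted closure across fragments reaches IJ.
J → K lies within R2.
Every dependency is enforceable on the fragments, so the decomposition is dependency-preserving.

none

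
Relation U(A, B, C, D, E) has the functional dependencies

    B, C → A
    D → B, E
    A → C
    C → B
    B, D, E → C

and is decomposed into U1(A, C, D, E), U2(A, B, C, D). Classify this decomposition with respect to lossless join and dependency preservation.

lossless and dependency-preserving

Lossless test: (A, C, D)⁺ = {A, B, C, D, E}, which contains all of one fragment — lossless.
Dependency preservation: D → B, E; B, D, E → C are not contained in any single fragment, but the restricted closure of each left-hand side across the fragments still reaches the right-hand side; the remaining FDs each lie inside some fragment. All dependencies are preserved.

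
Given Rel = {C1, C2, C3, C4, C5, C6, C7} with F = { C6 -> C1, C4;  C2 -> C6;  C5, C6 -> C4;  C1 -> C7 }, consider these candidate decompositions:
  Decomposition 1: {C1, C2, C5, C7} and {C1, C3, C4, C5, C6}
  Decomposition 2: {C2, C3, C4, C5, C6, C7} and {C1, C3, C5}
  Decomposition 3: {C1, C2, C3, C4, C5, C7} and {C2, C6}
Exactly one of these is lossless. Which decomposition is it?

Decomposition 1: common = {C1, C5}, closure = {C1, C5, C7} → lossy.
Decomposition 2: common = {C3, C5}, closure = {C3, C5} → lossy.
Decomposition 3: common = {C2}, closure = {C1, C2, C4, C6, C7} → lossless.

Decomposition 3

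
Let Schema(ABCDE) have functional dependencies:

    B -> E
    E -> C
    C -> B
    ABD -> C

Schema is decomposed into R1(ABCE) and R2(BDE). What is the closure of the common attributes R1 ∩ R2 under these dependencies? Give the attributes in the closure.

R1 ∩ R2 = {BE}.
E → C applies, adding C
Closure: {BCE}.

BCE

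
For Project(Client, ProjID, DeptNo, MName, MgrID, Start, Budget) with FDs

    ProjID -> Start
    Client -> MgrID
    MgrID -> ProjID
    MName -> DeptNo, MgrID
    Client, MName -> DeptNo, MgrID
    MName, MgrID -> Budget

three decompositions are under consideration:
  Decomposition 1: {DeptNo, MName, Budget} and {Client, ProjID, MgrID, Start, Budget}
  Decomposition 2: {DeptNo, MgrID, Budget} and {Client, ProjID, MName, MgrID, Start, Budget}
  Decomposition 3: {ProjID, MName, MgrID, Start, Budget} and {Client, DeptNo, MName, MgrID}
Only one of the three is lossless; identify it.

Decomposition 3

Decomposition 1: common = {Budget}, closure = {Budget} → lossy.
Decomposition 2: common = {MgrID, Budget}, closure = {ProjID, MgrID, Start, Budget} → lossy.
Decomposition 3: common = {MName, MgrID}, closure = {ProjID, DeptNo, MName, MgrID, Start, Budget} → lossless.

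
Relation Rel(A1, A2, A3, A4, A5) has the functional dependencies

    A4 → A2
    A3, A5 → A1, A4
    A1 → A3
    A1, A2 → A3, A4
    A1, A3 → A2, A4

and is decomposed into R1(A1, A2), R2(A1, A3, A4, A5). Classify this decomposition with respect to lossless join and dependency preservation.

Lossless test: (A1)⁺ = {A1, A2, A3, A4}, which contains all of one fragment — lossless.
Dependency preservation: the restricted closure of {A4} across the fragments never reaches {A2}, so A4 → A2 cannot be enforced without a join — not preserved.

lossless but not dependency-preserving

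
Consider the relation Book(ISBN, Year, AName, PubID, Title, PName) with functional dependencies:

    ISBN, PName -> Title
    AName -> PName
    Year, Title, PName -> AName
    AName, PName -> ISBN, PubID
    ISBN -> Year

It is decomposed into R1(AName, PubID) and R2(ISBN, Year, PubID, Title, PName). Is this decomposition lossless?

No

Common attributes: R1 ∩ R2 = {PubID}.
No dependency enlarges {PubID}, so (PubID)⁺ = {PubID}.
The closure contains neither all of R1 = {AName, PubID} nor all of R2 = {ISBN, Year, PubID, Title, PName}, so the common attributes are not a superkey of either fragment. The join is lossy.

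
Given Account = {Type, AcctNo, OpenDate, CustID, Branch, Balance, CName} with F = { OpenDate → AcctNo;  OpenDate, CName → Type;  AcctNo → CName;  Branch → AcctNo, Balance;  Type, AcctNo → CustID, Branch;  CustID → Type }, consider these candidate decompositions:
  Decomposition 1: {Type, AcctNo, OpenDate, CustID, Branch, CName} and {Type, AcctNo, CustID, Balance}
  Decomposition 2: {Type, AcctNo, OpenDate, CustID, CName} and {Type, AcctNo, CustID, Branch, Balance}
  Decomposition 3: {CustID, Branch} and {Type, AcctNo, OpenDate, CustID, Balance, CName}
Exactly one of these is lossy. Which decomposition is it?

Decomposition 1: common = {Type, AcctNo, CustID}, closure = {Type, AcctNo, CustID, Branch, Balance, CName} → lossless.
Decomposition 2: common = {Type, AcctNo, CustID}, closure = {Type, AcctNo, CustID, Branch, Balance, CName} → lossless.
Decomposition 3: common = {CustID}, closure = {Type, CustID} → lossy.

Decomposition 3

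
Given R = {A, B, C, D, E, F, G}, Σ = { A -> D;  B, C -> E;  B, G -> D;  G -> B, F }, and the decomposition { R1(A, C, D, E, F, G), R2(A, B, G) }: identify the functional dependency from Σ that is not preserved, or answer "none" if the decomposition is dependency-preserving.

B, C -> E

Check B, C → E: no single fragment contains all of {B, C, E}, and the restricted closure of {B, C} across the fragments never reaches {E}.
A → D is preserved.
B, G → D is preserved.
G → B, F is preserved.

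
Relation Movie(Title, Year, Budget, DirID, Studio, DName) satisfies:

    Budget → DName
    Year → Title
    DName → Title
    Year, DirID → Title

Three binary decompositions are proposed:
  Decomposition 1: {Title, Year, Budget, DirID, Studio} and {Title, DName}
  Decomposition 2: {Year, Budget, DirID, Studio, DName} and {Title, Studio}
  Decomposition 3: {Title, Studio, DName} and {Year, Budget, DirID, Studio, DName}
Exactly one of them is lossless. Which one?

Decomposition 1: common = {Title}, closure = {Title} → lossy.
Decomposition 2: common = {Studio}, closure = {Studio} → lossy.
Decomposition 3: common = {Studio, DName}, closure = {Title, Studio, DName} → lossless.

Decomposition 3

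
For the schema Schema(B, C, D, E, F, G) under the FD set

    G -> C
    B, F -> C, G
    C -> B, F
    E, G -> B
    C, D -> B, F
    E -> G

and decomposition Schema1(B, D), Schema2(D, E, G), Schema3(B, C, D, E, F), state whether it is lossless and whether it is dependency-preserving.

lossless but not dependency-preserving

Lossless test (chase): Rows 2 and 3 agree on E; apply E→G and equate their G entries. Rows 2 and 3 agree on G; apply G→C and equate their C entries. Rows 2 and 3 agree on C; apply C→B, F and equate their B, F entries. Row 2 is now all distinguished symbols — the join is lossless.
Dependency preservation: the restricted closure of {G} across the fragments never reaches {C}, so G → C cannot be enforced without a join — not preserved.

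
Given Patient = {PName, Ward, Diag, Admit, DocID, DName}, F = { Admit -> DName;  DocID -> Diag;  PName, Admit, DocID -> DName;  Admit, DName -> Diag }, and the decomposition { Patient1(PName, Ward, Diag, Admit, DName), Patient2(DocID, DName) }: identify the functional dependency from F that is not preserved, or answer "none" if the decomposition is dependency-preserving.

DocID -> Diag

Check DocID → Diag: no single fragment contains all of {Diag, DocID}, and the restricted closure of {DocID} across the fragments never reaches {Diag}.
Admit → DName is preserved.
PName, Admit, DocID → DName is preserved.
Admit, DName → Diag is preserved.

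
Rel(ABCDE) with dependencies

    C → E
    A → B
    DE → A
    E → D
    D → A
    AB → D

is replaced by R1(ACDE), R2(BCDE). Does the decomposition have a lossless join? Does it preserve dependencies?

Lossless test: (CDE)⁺ = {ABCDE}, which contains all of one fragment — lossless.
Dependency preservation: A → B; AB → D are not contained in any single fragment, but the restricted closure of each left-hand side across the fragments still reaches the right-hand side; the remaining FDs each lie inside some fragment. All dependencies are preserved.

lossless and dependency-preserving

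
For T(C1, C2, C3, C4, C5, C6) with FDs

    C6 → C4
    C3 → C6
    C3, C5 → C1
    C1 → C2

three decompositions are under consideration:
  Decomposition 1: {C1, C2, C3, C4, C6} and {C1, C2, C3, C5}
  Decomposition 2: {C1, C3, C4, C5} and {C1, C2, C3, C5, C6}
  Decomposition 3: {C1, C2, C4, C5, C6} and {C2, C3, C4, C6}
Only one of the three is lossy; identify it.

Decomposition 3

Decomposition 1: common = {C1, C2, C3}, closure = {C1, C2, C3, C4, C6} → lossless.
Decomposition 2: common = {C1, C3, C5}, closure = {C1, C2, C3, C4, C5, C6} → lossless.
Decomposition 3: common = {C2, C4, C6}, closure = {C2, C4, C6} → lossy.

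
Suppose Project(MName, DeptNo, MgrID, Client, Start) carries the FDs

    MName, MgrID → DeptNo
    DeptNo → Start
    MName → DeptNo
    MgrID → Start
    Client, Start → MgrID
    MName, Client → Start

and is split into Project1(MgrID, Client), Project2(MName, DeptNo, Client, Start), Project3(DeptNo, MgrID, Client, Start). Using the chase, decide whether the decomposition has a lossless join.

Chase test. Columns are MName, DeptNo, MgrID, Client, Start; row i has aⱼ where attribute j ∈ Projecti, else bᵢⱼ.
Initial tableau (one row per fragment):
  row 1: b11 b12 a3 a4 b15
  row 2: a1 a2 b23 a4 a5
  row 3: b31 a2 a3 a4 a5
Rows 1 and 3 agree on MgrID; apply MgrID→Start and equate their Start entries.
Rows 1 and 2 agree on Client, Start; apply Client, Start→MgrID and equate their MgrID entries.
Row 2 is now all distinguished symbols — the join is lossless.

Yes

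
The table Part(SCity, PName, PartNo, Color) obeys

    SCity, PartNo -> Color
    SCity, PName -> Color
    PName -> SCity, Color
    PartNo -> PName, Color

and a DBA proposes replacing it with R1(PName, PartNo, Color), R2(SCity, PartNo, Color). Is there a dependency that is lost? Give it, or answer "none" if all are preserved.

Check PName → SCity, Color: no single fragment contains all of {SCity, PName, Color}, and the restricted closure of {PName} across the fragments never reaches {SCity, Color}.
SCity, PartNo → Color is preserved.
SCity, PName → Color is preserved.
PartNo → PName, Color is preserved.

PName -> SCity, Color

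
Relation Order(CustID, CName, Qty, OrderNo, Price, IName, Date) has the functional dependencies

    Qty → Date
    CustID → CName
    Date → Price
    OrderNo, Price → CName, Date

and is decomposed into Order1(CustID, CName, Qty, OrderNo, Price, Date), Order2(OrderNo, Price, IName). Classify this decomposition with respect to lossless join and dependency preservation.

lossy but dependency-preserving

Lossless test: (OrderNo, Price)⁺ = {CName, OrderNo, Price, Date}, which is a superkey of neither fragment — lossy.
Dependency preservation: every FD's attributes lie within a single fragment, so each can be enforced locally — preserved.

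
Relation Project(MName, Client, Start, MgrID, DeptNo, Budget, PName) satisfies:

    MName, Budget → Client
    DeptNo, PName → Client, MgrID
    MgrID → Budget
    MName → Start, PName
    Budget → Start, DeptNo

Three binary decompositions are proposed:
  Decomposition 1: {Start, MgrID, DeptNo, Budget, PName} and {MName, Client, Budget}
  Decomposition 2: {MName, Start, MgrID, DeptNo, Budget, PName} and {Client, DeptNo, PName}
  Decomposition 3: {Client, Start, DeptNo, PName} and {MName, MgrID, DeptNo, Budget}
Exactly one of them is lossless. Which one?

Decomposition 2

Decomposition 1: common = {Budget}, closure = {Start, DeptNo, Budget} → lossy.
Decomposition 2: common = {DeptNo, PName}, closure = {Client, Start, MgrID, DeptNo, Budget, PName} → lossless.
Decomposition 3: common = {DeptNo}, closure = {DeptNo} → lossy.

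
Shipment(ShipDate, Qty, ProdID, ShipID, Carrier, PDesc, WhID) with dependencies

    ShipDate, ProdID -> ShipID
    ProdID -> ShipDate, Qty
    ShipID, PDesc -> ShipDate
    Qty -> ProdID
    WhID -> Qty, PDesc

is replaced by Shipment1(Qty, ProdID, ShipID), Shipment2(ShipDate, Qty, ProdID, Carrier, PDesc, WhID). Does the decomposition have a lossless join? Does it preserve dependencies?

lossless but not dependency-preserving

Lossless test: (Qty, ProdID)⁺ = {ShipDate, Qty, ProdID, ShipID}, which contains all of one fragment — lossless.
Dependency preservation: the restricted closure of {ShipID, PDesc} across the fragments never reaches {ShipDate}, so ShipID, PDesc → ShipDate cannot be enforced without a join — not preserved.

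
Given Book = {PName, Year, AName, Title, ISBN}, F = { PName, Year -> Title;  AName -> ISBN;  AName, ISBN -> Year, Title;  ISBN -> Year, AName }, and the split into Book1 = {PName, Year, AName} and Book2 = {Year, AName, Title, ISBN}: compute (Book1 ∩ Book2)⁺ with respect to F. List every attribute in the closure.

Year, AName, Title, ISBN

Book1 ∩ Book2 = {Year, AName}.
AName → ISBN applies, adding ISBN
AName, ISBN → Year, Title applies, adding Title
Closure: {Year, AName, Title, ISBN}.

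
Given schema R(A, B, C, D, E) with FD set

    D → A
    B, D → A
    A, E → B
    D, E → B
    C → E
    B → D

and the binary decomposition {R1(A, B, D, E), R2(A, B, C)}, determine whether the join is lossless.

No

Common attributes: R1 ∩ R2 = {A, B}.
Closure of {A, B}: B → D applies, adding D. So (A, B)⁺ = {A, B, D}.
The closure contains neither all of R1 = {A, B, D, E} nor all of R2 = {A, B, C}, so the common attributes are not a superkey of either fragment. The join is lossy.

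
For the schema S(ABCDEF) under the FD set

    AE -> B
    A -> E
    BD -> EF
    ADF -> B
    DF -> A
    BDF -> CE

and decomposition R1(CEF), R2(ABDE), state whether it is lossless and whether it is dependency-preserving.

Lossless test: (E)⁺ = {E}, which is a superkey of neither fragment — lossy.
Dependency preservation: the restricted closure of {BD} across the fragments never reaches {EF}, so BD → EF cannot be enforced without a join — not preserved.

lossy and not dependency-preserving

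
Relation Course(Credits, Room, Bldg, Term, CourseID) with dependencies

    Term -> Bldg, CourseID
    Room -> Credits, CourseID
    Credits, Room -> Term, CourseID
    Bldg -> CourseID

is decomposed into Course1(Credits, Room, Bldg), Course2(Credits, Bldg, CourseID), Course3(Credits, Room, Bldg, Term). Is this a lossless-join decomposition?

Yes

Chase test. Columns are Credits, Room, Bldg, Term, CourseID; row i has aⱼ where attribute j ∈ Coursei, else bᵢⱼ.
Initial tableau (one row per fragment):
  row 1: a1 a2 a3 b14 b15
  row 2: a1 b22 a3 b24 a5
  row 3: a1 a2 a3 a4 b35
Rows 1 and 3 agree on Room; apply Room→Credits, CourseID and equate their Credits, CourseID entries.
Rows 1 and 3 agree on Credits, Room; apply Credits, Room→Term, CourseID and equate their Term, CourseID entries.
Rows 1 and 2 agree on Bldg; apply Bldg→CourseID and equate their CourseID entries.
Row 1 is now all distinguished symbols — the join is lossless.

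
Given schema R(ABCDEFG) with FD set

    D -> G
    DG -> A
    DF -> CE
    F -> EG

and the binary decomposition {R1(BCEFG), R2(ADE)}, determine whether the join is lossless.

Common attributes: R1 ∩ R2 = {E}.
No dependency enlarges {E}, so (E)⁺ = {E}.
The closure contains neither all of R1 = {BCEFG} nor all of R2 = {ADE}, so the common attributes are not a superkey of either fragment. The join is lossy.

No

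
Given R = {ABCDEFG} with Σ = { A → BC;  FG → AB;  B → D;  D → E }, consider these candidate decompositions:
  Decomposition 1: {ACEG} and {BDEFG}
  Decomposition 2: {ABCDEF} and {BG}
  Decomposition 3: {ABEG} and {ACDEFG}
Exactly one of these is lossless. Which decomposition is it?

Decomposition 3

Decomposition 1: common = {EG}, closure = {EG} → lossy.
Decomposition 2: common = {B}, closure = {BDE} → lossy.
Decomposition 3: common = {AEG}, closure = {ABCDEG} → lossless.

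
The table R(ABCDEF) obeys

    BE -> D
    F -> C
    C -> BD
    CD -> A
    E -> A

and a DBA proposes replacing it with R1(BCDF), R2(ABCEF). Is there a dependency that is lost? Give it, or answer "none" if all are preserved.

Check BE → D: no single fragment contains all of {BDE}, and the restricted closure of {BE} across the fragments never reaches {D}.
F → C is preserved.
C → BD is preserved.
CD → A is preserved.
E → A is preserved.

BE -> D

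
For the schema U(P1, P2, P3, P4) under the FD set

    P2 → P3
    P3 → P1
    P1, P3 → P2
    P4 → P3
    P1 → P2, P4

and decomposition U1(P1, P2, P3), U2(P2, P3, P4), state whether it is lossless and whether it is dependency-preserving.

Lossless test: (P2, P3)⁺ = {P1, P2, P3, P4}, which contains all of one fragment — lossless.
Dependency preservation: P1 → P2, P4 is not contained in any single fragment, but the restricted closure of its left-hand side across the fragments still reaches the right-hand side; the remaining FDs each lie inside some fragment. All dependencies are preserved.

lossless and dependency-preserving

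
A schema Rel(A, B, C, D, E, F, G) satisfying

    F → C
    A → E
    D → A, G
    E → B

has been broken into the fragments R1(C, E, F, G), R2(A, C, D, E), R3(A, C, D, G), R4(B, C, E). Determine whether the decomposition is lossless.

Chase test. Columns are A, B, C, D, E, F, G; row i has aⱼ where attribute j ∈ Ri, else bᵢⱼ.
Initial tableau (one row per fragment):
  row 1: b11 b12 a3 b14 a5 a6 a7
  row 2: a1 b22 a3 a4 a5 b26 b27
  row 3: a1 b32 a3 a4 b35 b36 a7
  row 4: b41 a2 a3 b44 a5 b46 b47
Rows 2 and 3 agree on A; apply A→E and equate their E entries.
Rows 2 and 3 agree on D; apply D→A, G and equate their A, G entries.
Rows 1 and 2 agree on E; apply E→B and equate their B entries.
Rows 1 and 3 agree on E; apply E→B and equate their B entries.
Rows 1 and 4 agree on E; apply E→B and equate their B entries.
No row becomes fully distinguished — the join is lossy.

No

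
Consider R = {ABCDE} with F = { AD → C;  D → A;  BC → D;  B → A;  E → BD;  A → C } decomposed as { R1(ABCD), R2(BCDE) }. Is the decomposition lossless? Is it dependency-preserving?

Lossless test: (BCD)⁺ = {ABCD}, which contains all of one fragment — lossless.
Dependency preservation: every FD's attributes lie within a single fragment, so each can be enforced locally — preserved.

lossless and dependency-preserving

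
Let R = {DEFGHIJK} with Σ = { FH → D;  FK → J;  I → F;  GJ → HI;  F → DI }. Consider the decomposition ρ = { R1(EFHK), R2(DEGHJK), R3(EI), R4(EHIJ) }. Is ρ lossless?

No

Chase test. Columns are DEFGHIJK; row i has aⱼ where attribute j ∈ Ri, else bᵢⱼ.
Initial tableau (one row per fragment):
  row 1: b11 a2 a3 b14 a5 b16 b17 a8
  row 2: a1 a2 b23 a4 a5 b26 a7 a8
  row 3: b31 a2 b33 b34 b35 a6 b37 b38
  row 4: b41 a2 b43 b44 a5 a6 a7 b48
Rows 3 and 4 agree on I; apply I→F and equate their F entries.
Rows 3 and 4 agree on F; apply F→DI and equate their DI entries.
No row becomes fully distinguished — the join is lossy.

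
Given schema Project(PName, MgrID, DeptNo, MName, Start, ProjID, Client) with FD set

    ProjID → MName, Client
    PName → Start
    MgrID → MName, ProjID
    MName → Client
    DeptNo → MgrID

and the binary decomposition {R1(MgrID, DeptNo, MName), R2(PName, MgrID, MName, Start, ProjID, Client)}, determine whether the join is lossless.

No

Common attributes: R1 ∩ R2 = {MgrID, MName}.
Closure of {MgrID, MName}: MgrID → MName, ProjID applies, adding ProjID; MName → Client applies, adding Client. So (MgrID, MName)⁺ = {MgrID, MName, ProjID, Client}.
The closure contains neither all of R1 = {MgrID, DeptNo, MName} nor all of R2 = {PName, MgrID, MName, Start, ProjID, Client}, so the common attributes are not a superkey of either fragment. The join is lossy.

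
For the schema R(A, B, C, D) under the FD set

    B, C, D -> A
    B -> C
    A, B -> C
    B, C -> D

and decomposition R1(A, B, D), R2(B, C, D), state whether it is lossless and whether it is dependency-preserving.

Lossless test: (B, D)⁺ = {A, B, C, D}, which contains all of one fragment — lossless.
Dependency preservation: B, C, D → A; A, B → C are not contained in any single fragment, but the restricted closure of each left-hand side across the fragments still reaches the right-hand side; the remaining FDs each lie inside some fragment. All dependencies are preserved.

lossless and dependency-preserving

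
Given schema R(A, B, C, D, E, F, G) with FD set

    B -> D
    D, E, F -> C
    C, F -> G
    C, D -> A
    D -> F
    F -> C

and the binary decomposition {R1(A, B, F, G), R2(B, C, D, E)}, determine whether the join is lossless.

Common attributes: R1 ∩ R2 = {B}.
Closure of {B}: B → D applies, adding D; D → F applies, adding F; F → C applies, adding C; C, F → G applies, adding G; C, D → A applies, adding A. So (B)⁺ = {A, B, C, D, F, G}.
This closure contains every attribute of R1, so R1 ∩ R2 → R1. The join is lossless.

Yes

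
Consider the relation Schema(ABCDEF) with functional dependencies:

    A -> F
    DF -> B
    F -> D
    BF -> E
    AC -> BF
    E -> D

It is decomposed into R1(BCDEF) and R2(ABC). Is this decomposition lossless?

Common attributes: R1 ∩ R2 = {BC}.
No dependency enlarges {BC}, so (BC)⁺ = {BC}.
The closure contains neither all of R1 = {BCDEF} nor all of R2 = {ABC}, so the common attributes are not a superkey of either fragment. The join is lossy.

No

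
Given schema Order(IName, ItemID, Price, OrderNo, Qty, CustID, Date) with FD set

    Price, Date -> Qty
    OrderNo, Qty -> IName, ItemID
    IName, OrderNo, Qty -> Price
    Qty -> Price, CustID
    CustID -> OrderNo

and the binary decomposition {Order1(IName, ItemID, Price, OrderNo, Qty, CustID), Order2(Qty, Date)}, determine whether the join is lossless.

Yes

Common attributes: Order1 ∩ Order2 = {Qty}.
Closure of {Qty}: Qty → Price, CustID applies, adding Price, CustID; CustID → OrderNo applies, adding OrderNo; OrderNo, Qty → IName, ItemID applies, adding IName, ItemID. So (Qty)⁺ = {IName, ItemID, Price, OrderNo, Qty, CustID}.
This closure contains every attribute of Order1, so Order1 ∩ Order2 → Order1. The join is lossless.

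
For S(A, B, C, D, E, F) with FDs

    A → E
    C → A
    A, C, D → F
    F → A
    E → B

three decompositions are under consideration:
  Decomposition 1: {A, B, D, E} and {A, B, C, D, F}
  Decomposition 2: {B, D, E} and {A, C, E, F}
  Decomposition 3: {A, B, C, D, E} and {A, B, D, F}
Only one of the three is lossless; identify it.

Decomposition 1

Decomposition 1: common = {A, B, D}, closure = {A, B, D, E} → lossless.
Decomposition 2: common = {E}, closure = {B, E} → lossy.
Decomposition 3: common = {A, B, D}, closure = {A, B, D, E} → lossy.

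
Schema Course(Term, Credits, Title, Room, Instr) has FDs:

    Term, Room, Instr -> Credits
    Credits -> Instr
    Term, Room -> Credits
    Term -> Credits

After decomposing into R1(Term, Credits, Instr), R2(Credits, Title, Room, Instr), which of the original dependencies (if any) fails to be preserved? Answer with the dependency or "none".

none

Term, Room, Instr → Credits: restricted closure across fragments reaches Credits.
Credits → Instr lies within R1.
Term, Room → Credits: restricted closure across fragments reaches Credits.
Term → Credits lies within R1.
Every dependency is enforceable on the fragments, so the decomposition is dependency-preserving.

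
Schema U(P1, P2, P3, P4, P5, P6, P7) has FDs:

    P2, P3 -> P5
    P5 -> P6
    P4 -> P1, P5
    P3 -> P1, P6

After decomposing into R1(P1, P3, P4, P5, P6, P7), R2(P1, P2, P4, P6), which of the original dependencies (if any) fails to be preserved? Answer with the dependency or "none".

Check P2, P3 → P5: no single fragment contains all of {P2, P3, P5}, and the restricted closure of {P2, P3} across the fragments never reaches {P5}.
P5 → P6 is preserved.
P4 → P1, P5 is preserved.
P3 → P1, P6 is preserved.

P2, P3 -> P5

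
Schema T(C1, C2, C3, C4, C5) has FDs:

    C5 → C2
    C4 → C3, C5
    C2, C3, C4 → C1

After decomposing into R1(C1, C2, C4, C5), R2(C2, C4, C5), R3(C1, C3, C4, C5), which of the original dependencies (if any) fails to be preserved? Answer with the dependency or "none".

none

C5 → C2 lies within R1.
C4 → C3, C5 lies within R3.
C2, C3, C4 → C1: restricted closure across fragments reaches C1.
Every dependency is enforceable on the fragments, so the decomposition is dependency-preserving.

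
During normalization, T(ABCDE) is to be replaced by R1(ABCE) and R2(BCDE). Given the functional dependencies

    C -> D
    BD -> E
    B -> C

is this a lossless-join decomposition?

Yes

Common attributes: R1 ∩ R2 = {BCE}.
Closure of {BCE}: C → D applies, adding D. So (BCE)⁺ = {BCDE}.
This closure contains every attribute of R2, so R1 ∩ R2 → R2. The join is lossless.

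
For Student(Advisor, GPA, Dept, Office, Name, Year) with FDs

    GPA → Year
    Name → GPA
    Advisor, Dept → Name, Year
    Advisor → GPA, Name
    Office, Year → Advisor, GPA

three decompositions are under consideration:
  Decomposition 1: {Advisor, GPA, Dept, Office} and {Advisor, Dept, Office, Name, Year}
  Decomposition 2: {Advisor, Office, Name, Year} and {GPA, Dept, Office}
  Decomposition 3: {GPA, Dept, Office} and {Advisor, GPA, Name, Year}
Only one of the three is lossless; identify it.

Decomposition 1

Decomposition 1: common = {Advisor, Dept, Office}, closure = {Advisor, GPA, Dept, Office, Name, Year} → lossless.
Decomposition 2: common = {Office}, closure = {Office} → lossy.
Decomposition 3: common = {GPA}, closure = {GPA, Year} → lossy.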